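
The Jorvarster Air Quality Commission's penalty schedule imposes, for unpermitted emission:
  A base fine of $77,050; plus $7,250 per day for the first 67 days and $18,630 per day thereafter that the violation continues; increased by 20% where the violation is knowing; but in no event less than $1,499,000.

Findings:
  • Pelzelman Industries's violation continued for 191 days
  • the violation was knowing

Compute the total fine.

$3,447,504

First 67 days: 67 × $7,250 = $485,750
Remaining days: (191 − 67) × $18,630 = $2,310,120
Per-day component: $485,750 + $2,310,120 = $2,795,870
Base plus per-day: $77,050 + $2,795,870 = $2,872,920
Enhancement: 20% of $2,872,920 = $574,584
Enhanced fine: $2,872,920 + $574,584 = $3,447,504
Minimum $1,499,000: $3,447,504 meets the minimum, no increase.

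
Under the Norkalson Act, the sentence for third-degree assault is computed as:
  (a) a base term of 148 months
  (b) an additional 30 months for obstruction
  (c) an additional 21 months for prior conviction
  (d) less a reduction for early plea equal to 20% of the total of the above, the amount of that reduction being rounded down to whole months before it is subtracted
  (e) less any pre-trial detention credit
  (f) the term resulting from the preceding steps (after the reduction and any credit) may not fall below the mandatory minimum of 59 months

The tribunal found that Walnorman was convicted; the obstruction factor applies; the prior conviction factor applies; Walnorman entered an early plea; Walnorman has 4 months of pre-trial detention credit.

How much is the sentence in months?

Obstruction enhancement: +30 months
Prior conviction enhancement: +21 months
Adjusted term: 148 months + 30 months + 21 months = 199 months
Early plea reduction: 20% of 199 months = 39 months (rounded down)
After reduction: 199 − 39 = 160 months
Less pre-trial detention credit: 160 months − 4 months = 156 months
Minimum 59 months: 156 months meets the minimum, no increase.

Sentence: 156 months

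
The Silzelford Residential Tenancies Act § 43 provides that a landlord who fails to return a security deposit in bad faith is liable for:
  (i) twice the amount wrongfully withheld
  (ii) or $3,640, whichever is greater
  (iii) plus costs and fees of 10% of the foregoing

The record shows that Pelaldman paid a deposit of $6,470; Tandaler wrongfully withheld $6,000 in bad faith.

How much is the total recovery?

Doubled: 2 × $6,000 = $12,000
Minimum $3,640: $12,000 meets the minimum, no increase.
Costs and fees: 10% of $12,000 = $1,200
Total recovery: $12,000 + $1,200 = $13,200

$13,200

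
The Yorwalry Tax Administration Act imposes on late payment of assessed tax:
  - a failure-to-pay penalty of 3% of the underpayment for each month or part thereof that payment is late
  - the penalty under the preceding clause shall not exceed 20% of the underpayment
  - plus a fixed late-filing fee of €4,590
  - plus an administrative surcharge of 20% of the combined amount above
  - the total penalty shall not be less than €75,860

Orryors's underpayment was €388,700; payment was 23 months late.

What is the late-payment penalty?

Penalty: €98,796

Accrued rate: 3% × 23 = 69%, capped at 20% → 20%
Failure-to-pay penalty: 20% of €388,700 = €77,740
Penalty before surcharge: €77,740 + €4,590 = €82,330
Administrative surcharge: 20% of €82,330 = €16,466
Total penalty: €82,330 + €16,466 = €98,796
Minimum €75,860: €98,796 meets the minimum, no increase.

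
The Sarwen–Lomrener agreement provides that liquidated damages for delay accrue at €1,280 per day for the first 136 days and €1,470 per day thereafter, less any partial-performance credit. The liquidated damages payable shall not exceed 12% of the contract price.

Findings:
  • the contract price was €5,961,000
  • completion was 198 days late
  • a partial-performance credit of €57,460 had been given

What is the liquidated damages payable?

€207,760

First 136 days: 136 × €1,280 = €174,080
Remaining days: (198 − 136) × €1,470 = €91,140
Accrued per-day damages: €174,080 + €91,140 = €265,220
Less partial-performance credit: €265,220 − €57,460 = €207,760
Cap: 12% of €5,961,000 = €715,320
Cap at €715,320: €207,760 is within the cap, no reduction.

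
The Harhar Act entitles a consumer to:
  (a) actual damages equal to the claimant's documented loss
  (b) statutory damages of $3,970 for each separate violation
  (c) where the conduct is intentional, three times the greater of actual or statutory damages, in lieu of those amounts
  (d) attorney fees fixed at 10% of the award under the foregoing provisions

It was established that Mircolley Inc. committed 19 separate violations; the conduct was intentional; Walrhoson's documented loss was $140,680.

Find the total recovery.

Statutory damages: 19 × $3,970 = $75,430
Greater of actual damages ($140,680) or statutory damages ($75,430): $140,680
Trebled: 3 × $140,680 = $422,040
Attorney fees: 10% of $422,040 = $42,204
Total recovery: $422,040 + $42,204 = $464,244

$464,244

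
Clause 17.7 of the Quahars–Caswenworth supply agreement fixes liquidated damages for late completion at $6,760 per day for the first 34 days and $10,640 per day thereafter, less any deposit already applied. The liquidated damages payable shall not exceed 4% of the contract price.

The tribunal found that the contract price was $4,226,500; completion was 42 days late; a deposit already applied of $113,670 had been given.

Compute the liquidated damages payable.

First 34 days: 34 × $6,760 = $229,840
Remaining days: (42 − 34) × $10,640 = $85,120
Accrued per-day damages: $229,840 + $85,120 = $314,960
Less deposit already applied: $314,960 − $113,670 = $201,290
Cap: 4% of $4,226,500 = $169,060
Cap at $169,060: $201,290 exceeds the cap → $169,060

$169,060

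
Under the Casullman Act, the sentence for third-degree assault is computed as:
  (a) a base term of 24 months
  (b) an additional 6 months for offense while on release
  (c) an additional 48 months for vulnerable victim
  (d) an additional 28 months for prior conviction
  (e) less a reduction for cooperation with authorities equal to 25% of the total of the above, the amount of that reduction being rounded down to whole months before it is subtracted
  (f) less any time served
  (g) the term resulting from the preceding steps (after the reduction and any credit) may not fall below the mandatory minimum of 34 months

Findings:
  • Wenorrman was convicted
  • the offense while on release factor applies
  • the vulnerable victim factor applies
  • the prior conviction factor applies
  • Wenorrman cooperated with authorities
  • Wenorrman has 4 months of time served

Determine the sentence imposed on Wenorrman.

76 months

Offense while on release enhancement: +6 months
Vulnerable victim enhancement: +48 months
Prior conviction enhancement: +28 months
Adjusted term: 24 months + 6 months + 48 months + 28 months = 106 months
Cooperation with authorities reduction: 25% of 106 months = 26 months (rounded down)
After reduction: 106 − 26 = 80 months
Less time served: 80 months − 4 months = 76 months
Minimum 34 months: 76 months meets the minimum, no increase.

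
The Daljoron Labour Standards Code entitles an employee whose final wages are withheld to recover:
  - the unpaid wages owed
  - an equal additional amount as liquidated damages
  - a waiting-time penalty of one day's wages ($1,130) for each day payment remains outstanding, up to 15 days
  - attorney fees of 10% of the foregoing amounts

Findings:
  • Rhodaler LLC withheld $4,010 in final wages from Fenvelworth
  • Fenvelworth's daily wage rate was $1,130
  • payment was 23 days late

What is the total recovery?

$27,467

Liquidated damages (equal amount): $4,010
Penalty days: min(23, 15) = 15
Waiting-time penalty: 15 × $1,130 = $16,950
Subtotal: $4,010 + $4,010 + $16,950 = $24,970
Attorney fees: 10% of $24,970 = $2,497
Total award: $24,970 + $2,497 = $27,467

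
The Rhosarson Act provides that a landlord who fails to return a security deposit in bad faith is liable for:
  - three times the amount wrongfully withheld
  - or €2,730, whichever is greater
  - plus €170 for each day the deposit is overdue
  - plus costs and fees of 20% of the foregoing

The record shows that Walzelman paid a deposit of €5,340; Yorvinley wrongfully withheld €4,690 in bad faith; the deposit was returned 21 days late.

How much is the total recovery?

€21,168

Trebled: 3 × €4,690 = €14,070
Minimum €2,730: €14,070 meets the minimum, no increase.
Late-return penalty: 21 × €170 = €3,570
Damages plus late penalty: €14,070 + €3,570 = €17,640
Costs and fees: 20% of €17,640 = €3,528
Total recovery: €17,640 + €3,528 = €21,168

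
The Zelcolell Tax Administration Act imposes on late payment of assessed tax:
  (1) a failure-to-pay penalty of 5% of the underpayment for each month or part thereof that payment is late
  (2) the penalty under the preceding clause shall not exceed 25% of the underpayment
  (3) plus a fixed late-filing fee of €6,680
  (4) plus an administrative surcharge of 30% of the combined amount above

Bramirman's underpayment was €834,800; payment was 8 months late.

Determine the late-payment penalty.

€279,994

Accrued rate: 5% × 8 = 40%, capped at 25% → 25%
Failure-to-pay penalty: 25% of €834,800 = €208,700
Penalty before surcharge: €208,700 + €6,680 = €215,380
Administrative surcharge: 30% of €215,380 = €64,614
Total penalty: €215,380 + €64,614 = €279,994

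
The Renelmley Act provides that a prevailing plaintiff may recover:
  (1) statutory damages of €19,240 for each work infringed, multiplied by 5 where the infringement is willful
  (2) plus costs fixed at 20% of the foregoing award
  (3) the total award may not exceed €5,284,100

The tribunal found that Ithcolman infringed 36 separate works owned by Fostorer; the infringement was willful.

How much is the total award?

Statutory damages: 36 × €19,240 = €692,640
Multiplied by 5: 5 × €692,640 = €3,463,200
Costs: 20% of €3,463,200 = €692,640
Award plus costs: €3,463,200 + €692,640 = €4,155,840
Cap at €5,284,100: €4,155,840 is within the cap, no reduction.

€4,155,840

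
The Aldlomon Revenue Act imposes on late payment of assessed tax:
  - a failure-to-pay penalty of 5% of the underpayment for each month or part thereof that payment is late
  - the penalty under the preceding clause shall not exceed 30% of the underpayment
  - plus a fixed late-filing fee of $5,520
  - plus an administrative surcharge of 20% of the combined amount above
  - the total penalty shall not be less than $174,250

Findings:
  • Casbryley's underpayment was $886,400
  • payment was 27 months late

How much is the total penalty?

Accrued rate: 5% × 27 = 135%, capped at 30% → 30%
Failure-to-pay penalty: 30% of $886,400 = $265,920
Penalty before surcharge: $265,920 + $5,520 = $271,440
Administrative surcharge: 20% of $271,440 = $54,288
Total penalty: $271,440 + $54,288 = $325,728
Minimum $174,250: $325,728 meets the minimum, no increase.

$325,728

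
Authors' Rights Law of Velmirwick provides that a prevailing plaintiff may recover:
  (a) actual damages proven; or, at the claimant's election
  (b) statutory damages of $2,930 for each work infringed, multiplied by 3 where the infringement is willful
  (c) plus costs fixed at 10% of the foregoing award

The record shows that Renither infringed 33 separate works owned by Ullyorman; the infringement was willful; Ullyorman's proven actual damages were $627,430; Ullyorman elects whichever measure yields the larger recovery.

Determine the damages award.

Statutory damages: 33 × $2,930 = $96,690
Trebled: 3 × $96,690 = $290,070
Greater of actual damages ($627,430) or enhanced statutory damages ($290,070): $627,430
Costs: 10% of $627,430 = $62,743
Award plus costs: $627,430 + $62,743 = $690,173

Award: $690,173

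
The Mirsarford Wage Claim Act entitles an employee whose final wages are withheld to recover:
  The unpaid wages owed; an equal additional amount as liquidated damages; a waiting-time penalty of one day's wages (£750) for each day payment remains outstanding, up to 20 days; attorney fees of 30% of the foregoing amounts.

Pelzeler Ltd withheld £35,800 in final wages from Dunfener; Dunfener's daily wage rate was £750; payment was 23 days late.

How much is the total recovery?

Liquidated damages (equal amount): £35,800
Penalty days: min(23, 20) = 20
Waiting-time penalty: 20 × £750 = £15,000
Subtotal: £35,800 + £35,800 + £15,000 = £86,600
Attorney fees: 30% of £86,600 = £25,980
Total award: £86,600 + £25,980 = £112,580

Total award: £112,580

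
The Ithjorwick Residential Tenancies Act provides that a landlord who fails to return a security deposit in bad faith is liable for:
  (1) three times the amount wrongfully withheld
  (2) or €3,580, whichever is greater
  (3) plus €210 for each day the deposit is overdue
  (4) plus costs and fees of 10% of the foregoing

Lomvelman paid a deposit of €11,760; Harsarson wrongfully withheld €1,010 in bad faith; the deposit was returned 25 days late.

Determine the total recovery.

Trebled: 3 × €1,010 = €3,030
Minimum €3,580: €3,030 is below the minimum → €3,580
Late-return penalty: 25 × €210 = €5,250
Damages plus late penalty: €3,580 + €5,250 = €8,830
Costs and fees: 10% of €8,830 = €883
Total recovery: €8,830 + €883 = €9,713

€9,713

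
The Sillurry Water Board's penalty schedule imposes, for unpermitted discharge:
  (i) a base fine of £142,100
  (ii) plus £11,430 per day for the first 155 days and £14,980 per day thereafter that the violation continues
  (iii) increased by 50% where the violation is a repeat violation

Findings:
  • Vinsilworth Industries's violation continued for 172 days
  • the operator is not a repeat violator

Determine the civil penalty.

First 155 days: 155 × £11,430 = £1,771,650
Remaining days: (172 − 155) × £14,980 = £254,660
Per-day component: £1,771,650 + £254,660 = £2,026,310
Base plus per-day: £142,100 + £2,026,310 = £2,168,410
The operator is not a repeat violator: no 50% increase.

£2,168,410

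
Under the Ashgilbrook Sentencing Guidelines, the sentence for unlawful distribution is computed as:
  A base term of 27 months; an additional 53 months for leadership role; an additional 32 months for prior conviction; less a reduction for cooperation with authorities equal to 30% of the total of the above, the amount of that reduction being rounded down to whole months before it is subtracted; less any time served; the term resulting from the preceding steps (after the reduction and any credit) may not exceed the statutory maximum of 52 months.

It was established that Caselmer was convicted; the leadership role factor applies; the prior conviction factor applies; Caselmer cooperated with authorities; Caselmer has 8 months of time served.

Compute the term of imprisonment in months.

52 months

Leadership role enhancement: +53 months
Prior conviction enhancement: +32 months
Adjusted term: 27 months + 53 months + 32 months = 112 months
Cooperation with authorities reduction: 30% of 112 months = 33 months (rounded down)
After reduction: 112 − 33 = 79 months
Less time served: 79 months − 8 months = 71 months
Cap at 52 months: 71 months exceeds the cap → 52 months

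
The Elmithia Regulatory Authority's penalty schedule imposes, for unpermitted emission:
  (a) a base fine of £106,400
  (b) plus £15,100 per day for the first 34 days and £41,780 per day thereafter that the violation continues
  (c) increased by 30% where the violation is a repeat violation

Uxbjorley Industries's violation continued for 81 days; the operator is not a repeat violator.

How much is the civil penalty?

First 34 days: 34 × £15,100 = £513,400
Remaining days: (81 − 34) × £41,780 = £1,963,660
Per-day component: £513,400 + £1,963,660 = £2,477,060
Base plus per-day: £106,400 + £2,477,060 = £2,583,460
The operator is not a repeat violator: no 30% increase.

Civil penalty: £2,583,460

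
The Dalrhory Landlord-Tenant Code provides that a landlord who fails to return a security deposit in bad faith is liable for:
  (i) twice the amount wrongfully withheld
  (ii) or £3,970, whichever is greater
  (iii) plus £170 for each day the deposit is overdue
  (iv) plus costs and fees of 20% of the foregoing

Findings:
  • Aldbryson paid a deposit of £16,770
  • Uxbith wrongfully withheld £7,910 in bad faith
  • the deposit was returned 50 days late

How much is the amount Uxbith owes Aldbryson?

£29,184

Doubled: 2 × £7,910 = £15,820
Minimum £3,970: £15,820 meets the minimum, no increase.
Late-return penalty: 50 × £170 = £8,500
Damages plus late penalty: £15,820 + £8,500 = £24,320
Costs and fees: 20% of £24,320 = £4,864
Total recovery: £24,320 + £4,864 = £29,184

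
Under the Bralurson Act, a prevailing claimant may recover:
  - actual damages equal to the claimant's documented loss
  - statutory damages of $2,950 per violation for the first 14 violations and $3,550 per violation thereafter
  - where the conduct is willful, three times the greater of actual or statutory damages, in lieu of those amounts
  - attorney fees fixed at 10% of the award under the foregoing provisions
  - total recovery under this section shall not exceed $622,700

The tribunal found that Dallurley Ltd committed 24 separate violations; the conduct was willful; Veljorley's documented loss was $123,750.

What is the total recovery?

$408,375

First 14 violations: 14 × $2,950 = $41,300
Remaining violations: (24 − 14) × $3,550 = $35,500
Statutory damages: $41,300 + $35,500 = $76,800
Greater of actual damages ($123,750) or statutory damages ($76,800): $123,750
Trebled: 3 × $123,750 = $371,250
Attorney fees: 10% of $371,250 = $37,125
Total before cap: $371,250 + $37,125 = $408,375
Cap at $622,700: $408,375 is within the cap, no reduction.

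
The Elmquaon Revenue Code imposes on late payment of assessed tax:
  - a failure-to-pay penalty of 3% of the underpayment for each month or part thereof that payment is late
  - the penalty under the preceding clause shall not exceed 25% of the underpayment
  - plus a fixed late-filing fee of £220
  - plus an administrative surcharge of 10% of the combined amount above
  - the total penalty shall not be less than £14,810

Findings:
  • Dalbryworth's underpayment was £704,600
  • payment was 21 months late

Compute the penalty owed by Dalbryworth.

£194,007

Accrued rate: 3% × 21 = 63%, capped at 25% → 25%
Failure-to-pay penalty: 25% of £704,600 = £176,150
Penalty before surcharge: £176,150 + £220 = £176,370
Administrative surcharge: 10% of £176,370 = £17,637
Total penalty: £176,370 + £17,637 = £194,007
Minimum £14,810: £194,007 meets the minimum, no increase.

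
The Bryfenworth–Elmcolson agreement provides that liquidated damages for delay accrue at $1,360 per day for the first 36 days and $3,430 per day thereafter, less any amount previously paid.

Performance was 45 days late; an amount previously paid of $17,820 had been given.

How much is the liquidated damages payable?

$62,010

First 36 days: 36 × $1,360 = $48,960
Remaining days: (45 − 36) × $3,430 = $30,870
Accrued per-day damages: $48,960 + $30,870 = $79,830
Less amount previously paid: $79,830 − $17,820 = $62,010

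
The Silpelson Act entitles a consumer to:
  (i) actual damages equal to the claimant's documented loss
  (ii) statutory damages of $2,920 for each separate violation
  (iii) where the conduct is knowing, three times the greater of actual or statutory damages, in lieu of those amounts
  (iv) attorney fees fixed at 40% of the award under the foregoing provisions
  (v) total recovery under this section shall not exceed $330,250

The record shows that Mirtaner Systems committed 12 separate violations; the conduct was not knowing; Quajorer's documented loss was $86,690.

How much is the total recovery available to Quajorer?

Statutory damages: 12 × $2,920 = $35,040
Conduct not knowing: the in-lieu enhancement does not apply.
Actual plus statutory damages: $86,690 + $35,040 = $121,730
Attorney fees: 40% of $121,730 = $48,692
Total before cap: $121,730 + $48,692 = $170,422
Cap at $330,250: $170,422 is within the cap, no reduction.

$170,422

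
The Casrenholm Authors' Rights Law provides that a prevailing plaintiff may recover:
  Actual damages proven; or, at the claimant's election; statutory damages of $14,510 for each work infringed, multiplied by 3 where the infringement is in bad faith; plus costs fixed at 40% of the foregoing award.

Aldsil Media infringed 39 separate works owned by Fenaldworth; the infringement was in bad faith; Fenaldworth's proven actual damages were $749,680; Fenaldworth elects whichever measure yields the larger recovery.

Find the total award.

Statutory damages: 39 × $14,510 = $565,890
Trebled: 3 × $565,890 = $1,697,670
Greater of actual damages ($749,680) or enhanced statutory damages ($1,697,670): $1,697,670
Costs: 40% of $1,697,670 = $679,068
Award plus costs: $1,697,670 + $679,068 = $2,376,738

$2,376,738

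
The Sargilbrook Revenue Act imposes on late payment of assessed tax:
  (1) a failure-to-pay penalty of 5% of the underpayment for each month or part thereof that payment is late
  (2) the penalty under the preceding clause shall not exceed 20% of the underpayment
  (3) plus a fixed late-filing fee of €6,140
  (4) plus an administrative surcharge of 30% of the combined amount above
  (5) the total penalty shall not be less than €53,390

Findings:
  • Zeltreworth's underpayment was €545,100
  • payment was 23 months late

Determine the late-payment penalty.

€149,708

Accrued rate: 5% × 23 = 115%, capped at 20% → 20%
Failure-to-pay penalty: 20% of €545,100 = €109,020
Penalty before surcharge: €109,020 + €6,140 = €115,160
Administrative surcharge: 30% of €115,160 = €34,548
Total penalty: €115,160 + €34,548 = €149,708
Minimum €53,390: €149,708 meets the minimum, no increase.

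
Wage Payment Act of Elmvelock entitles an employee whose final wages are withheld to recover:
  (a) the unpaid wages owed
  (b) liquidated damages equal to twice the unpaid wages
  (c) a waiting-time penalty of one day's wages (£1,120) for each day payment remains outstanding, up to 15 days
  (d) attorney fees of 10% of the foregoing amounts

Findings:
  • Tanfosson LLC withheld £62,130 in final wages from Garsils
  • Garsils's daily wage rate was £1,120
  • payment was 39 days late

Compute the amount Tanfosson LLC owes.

Total award: £223,509

Doubled: 2 × £62,130 = £124,260
Penalty days: min(39, 15) = 15
Waiting-time penalty: 15 × £1,120 = £16,800
Subtotal: £62,130 + £124,260 + £16,800 = £203,190
Attorney fees: 10% of £203,190 = £20,319
Total award: £203,190 + £20,319 = £223,509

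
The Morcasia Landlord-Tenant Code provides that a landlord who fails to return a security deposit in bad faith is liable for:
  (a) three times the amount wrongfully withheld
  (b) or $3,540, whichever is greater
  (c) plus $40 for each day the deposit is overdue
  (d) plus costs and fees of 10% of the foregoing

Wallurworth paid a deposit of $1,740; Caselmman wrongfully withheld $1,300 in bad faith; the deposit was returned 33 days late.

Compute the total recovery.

$5,742

Trebled: 3 × $1,300 = $3,900
Minimum $3,540: $3,900 meets the minimum, no increase.
Late-return penalty: 33 × $40 = $1,320
Damages plus late penalty: $3,900 + $1,320 = $5,220
Costs and fees: 10% of $5,220 = $522
Total recovery: $5,220 + $522 = $5,742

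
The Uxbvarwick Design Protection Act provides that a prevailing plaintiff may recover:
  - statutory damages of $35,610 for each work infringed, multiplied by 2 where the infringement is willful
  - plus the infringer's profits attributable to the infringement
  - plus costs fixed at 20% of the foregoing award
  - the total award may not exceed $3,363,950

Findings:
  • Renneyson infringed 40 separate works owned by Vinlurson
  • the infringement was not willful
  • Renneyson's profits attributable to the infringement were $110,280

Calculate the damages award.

$1,841,616

Statutory damages: 40 × $35,610 = $1,424,400
Infringement not willful: no ×2 enhancement.
Combined award: $1,424,400 + $110,280 = $1,534,680
Costs: 20% of $1,534,680 = $306,936
Award plus costs: $1,534,680 + $306,936 = $1,841,616
Cap at $3,363,950: $1,841,616 is within the cap, no reduction.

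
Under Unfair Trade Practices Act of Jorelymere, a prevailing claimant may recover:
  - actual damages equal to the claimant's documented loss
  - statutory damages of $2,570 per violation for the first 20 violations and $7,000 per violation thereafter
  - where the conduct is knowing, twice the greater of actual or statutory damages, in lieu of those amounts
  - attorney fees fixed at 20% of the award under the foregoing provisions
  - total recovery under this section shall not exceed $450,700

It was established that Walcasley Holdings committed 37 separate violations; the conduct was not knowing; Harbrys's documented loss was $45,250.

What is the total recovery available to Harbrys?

First 20 violations: 20 × $2,570 = $51,400
Remaining violations: (37 − 20) × $7,000 = $119,000
Statutory damages: $51,400 + $119,000 = $170,400
Conduct not knowing: the in-lieu enhancement does not apply.
Actual plus statutory damages: $45,250 + $170,400 = $215,650
Attorney fees: 20% of $215,650 = $43,130
Total before cap: $215,650 + $43,130 = $258,780
Cap at $450,700: $258,780 is within the cap, no reduction.

$258,780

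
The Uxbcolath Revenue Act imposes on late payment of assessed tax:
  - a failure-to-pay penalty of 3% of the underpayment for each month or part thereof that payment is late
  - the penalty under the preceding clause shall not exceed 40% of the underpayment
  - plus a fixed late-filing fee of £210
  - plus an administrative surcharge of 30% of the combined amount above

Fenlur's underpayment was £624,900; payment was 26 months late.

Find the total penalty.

£325,221

Accrued rate: 3% × 26 = 78%, capped at 40% → 40%
Failure-to-pay penalty: 40% of £624,900 = £249,960
Penalty before surcharge: £249,960 + £210 = £250,170
Administrative surcharge: 30% of £250,170 = £75,051
Total penalty: £250,170 + £75,051 = £325,221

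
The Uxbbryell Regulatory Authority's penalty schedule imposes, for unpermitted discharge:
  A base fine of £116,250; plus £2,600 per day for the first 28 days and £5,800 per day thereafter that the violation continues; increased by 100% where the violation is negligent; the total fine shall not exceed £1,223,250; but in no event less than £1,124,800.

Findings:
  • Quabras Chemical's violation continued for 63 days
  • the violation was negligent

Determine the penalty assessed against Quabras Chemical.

£1,124,800

First 28 days: 28 × £2,600 = £72,800
Remaining days: (63 − 28) × £5,800 = £203,000
Per-day component: £72,800 + £203,000 = £275,800
Base plus per-day: £116,250 + £275,800 = £392,050
Enhancement: 100% of £392,050 = £392,050
Enhanced fine: £392,050 + £392,050 = £784,100
Cap at £1,223,250: £784,100 is within the cap, no reduction.
Minimum £1,124,800: £784,100 is below the minimum → £1,124,800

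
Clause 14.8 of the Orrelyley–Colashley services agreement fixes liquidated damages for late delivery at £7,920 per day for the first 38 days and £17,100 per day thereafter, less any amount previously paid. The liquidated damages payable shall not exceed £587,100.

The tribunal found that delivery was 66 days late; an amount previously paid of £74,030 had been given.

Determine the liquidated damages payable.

First 38 days: 38 × £7,920 = £300,960
Remaining days: (66 − 38) × £17,100 = £478,800
Accrued per-day damages: £300,960 + £478,800 = £779,760
Less amount previously paid: £779,760 − £74,030 = £705,730
Cap at £587,100: £705,730 exceeds the cap → £587,100

Liquidated damages: £587,100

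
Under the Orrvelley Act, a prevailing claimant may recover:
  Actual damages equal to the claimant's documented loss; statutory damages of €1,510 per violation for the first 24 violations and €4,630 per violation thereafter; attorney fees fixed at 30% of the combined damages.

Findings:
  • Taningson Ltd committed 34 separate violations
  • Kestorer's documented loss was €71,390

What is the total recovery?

€200,109

First 24 violations: 24 × €1,510 = €36,240
Remaining violations: (34 − 24) × €4,630 = €46,300
Statutory damages: €36,240 + €46,300 = €82,540
Combined damages: €71,390 + €82,540 = €153,930
Attorney fees: 30% of €153,930 = €46,179
Total recovery: €153,930 + €46,179 = €200,109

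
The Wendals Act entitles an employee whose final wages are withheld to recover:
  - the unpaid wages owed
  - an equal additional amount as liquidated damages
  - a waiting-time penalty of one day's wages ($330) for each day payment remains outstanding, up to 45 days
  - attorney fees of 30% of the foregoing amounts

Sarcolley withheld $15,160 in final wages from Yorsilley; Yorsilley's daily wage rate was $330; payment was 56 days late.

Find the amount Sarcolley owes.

$58,721

Liquidated damages (equal amount): $15,160
Penalty days: min(56, 45) = 45
Waiting-time penalty: 45 × $330 = $14,850
Subtotal: $15,160 + $15,160 + $14,850 = $45,170
Attorney fees: 30% of $45,170 = $13,551
Total award: $45,170 + $13,551 = $58,721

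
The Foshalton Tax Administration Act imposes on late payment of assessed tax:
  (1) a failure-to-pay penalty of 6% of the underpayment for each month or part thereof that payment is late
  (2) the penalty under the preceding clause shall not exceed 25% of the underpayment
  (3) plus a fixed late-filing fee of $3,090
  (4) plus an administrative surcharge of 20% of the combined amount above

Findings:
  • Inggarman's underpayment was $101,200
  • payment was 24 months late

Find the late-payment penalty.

$34,068

Accrued rate: 6% × 24 = 144%, capped at 25% → 25%
Failure-to-pay penalty: 25% of $101,200 = $25,300
Penalty before surcharge: $25,300 + $3,090 = $28,390
Administrative surcharge: 20% of $28,390 = $5,678
Total penalty: $28,390 + $5,678 = $34,068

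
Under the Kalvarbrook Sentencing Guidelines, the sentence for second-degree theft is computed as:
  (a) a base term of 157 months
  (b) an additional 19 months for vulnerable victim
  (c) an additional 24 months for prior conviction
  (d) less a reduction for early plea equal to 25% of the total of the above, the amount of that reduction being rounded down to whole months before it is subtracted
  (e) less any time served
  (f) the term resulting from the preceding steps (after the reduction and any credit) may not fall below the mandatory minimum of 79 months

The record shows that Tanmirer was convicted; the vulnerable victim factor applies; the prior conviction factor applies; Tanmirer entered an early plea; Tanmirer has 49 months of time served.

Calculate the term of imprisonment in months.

Sentence: 101 months

Vulnerable victim enhancement: +19 months
Prior conviction enhancement: +24 months
Adjusted term: 157 months + 19 months + 24 months = 200 months
Early plea reduction: 25% of 200 months = 50 months (rounded down)
After reduction: 200 − 50 = 150 months
Less time served: 150 months − 49 months = 101 months
Minimum 79 months: 101 months meets the minimum, no increase.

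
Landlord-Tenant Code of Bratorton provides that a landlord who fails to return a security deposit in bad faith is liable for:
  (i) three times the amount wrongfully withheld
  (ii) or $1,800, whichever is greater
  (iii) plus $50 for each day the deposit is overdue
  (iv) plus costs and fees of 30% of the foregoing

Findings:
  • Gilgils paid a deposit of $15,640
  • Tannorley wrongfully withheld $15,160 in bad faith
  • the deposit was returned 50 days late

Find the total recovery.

Recovery: $62,374

Trebled: 3 × $15,160 = $45,480
Minimum $1,800: $45,480 meets the minimum, no increase.
Late-return penalty: 50 × $50 = $2,500
Damages plus late penalty: $45,480 + $2,500 = $47,980
Costs and fees: 30% of $47,980 = $14,394
Total recovery: $47,980 + $14,394 = $62,374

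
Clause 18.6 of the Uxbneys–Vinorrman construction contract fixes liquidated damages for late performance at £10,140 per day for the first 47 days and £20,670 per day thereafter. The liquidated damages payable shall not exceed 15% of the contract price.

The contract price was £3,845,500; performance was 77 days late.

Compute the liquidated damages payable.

£576,825

First 47 days: 47 × £10,140 = £476,580
Remaining days: (77 − 47) × £20,670 = £620,100
Accrued per-day damages: £476,580 + £620,100 = £1,096,680
Cap: 15% of £3,845,500 = £576,825
Cap at £576,825: £1,096,680 exceeds the cap → £576,825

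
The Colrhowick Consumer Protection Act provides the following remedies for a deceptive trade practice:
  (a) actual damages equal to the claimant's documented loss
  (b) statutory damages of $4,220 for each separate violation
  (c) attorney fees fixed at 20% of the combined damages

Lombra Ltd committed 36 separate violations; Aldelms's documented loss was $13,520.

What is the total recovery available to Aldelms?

Statutory damages: 36 × $4,220 = $151,920
Combined damages: $13,520 + $151,920 = $165,440
Attorney fees: 20% of $165,440 = $33,088
Total recovery: $165,440 + $33,088 = $198,528

Total recovery: $198,528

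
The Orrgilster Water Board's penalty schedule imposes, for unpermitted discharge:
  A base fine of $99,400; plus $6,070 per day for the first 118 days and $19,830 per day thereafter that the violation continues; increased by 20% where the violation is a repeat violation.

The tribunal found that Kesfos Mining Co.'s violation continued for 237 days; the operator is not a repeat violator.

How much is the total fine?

First 118 days: 118 × $6,070 = $716,260
Remaining days: (237 − 118) × $19,830 = $2,359,770
Per-day component: $716,260 + $2,359,770 = $3,076,030
Base plus per-day: $99,400 + $3,076,030 = $3,175,430
The operator is not a repeat violator: no 20% increase.

$3,175,430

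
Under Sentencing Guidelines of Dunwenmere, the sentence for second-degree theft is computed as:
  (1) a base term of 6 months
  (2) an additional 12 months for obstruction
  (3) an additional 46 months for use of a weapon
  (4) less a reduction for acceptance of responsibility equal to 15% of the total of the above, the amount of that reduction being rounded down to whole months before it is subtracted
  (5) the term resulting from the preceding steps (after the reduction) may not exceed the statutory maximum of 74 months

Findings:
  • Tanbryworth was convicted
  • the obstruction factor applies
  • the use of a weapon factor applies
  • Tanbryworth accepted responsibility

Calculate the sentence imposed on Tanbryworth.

Obstruction enhancement: +12 months
Use of a weapon enhancement: +46 months
Adjusted term: 6 months + 12 months + 46 months = 64 months
Acceptance of responsibility reduction: 15% of 64 months = 9 months (rounded down)
After reduction: 64 − 9 = 55 months
Cap at 74 months: 55 months is within the cap, no reduction.

55 months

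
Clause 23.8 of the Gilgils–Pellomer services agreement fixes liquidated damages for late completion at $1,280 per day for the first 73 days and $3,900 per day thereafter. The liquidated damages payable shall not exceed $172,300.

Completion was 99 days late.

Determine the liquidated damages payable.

$172,300

First 73 days: 73 × $1,280 = $93,440
Remaining days: (99 − 73) × $3,900 = $101,400
Accrued per-day damages: $93,440 + $101,400 = $194,840
Cap at $172,300: $194,840 exceeds the cap → $172,300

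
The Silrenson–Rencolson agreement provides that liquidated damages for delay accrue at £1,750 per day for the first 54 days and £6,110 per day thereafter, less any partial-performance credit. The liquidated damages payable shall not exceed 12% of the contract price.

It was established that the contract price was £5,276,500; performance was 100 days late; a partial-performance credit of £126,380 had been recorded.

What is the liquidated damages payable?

First 54 days: 54 × £1,750 = £94,500
Remaining days: (100 − 54) × £6,110 = £281,060
Accrued per-day damages: £94,500 + £281,060 = £375,560
Less partial-performance credit: £375,560 − £126,380 = £249,180
Cap: 12% of £5,276,500 = £633,180
Cap at £633,180: £249,180 is within the cap, no reduction.

£249,180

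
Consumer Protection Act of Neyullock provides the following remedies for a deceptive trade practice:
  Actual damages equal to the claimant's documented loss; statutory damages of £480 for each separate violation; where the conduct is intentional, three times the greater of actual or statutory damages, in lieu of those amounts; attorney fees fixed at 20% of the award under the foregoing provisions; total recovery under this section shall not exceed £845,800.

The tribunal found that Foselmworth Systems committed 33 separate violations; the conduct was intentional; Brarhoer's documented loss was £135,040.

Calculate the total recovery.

£486,144

Statutory damages: 33 × £480 = £15,840
Greater of actual damages (£135,040) or statutory damages (£15,840): £135,040
Trebled: 3 × £135,040 = £405,120
Attorney fees: 20% of £405,120 = £81,024
Total before cap: £405,120 + £81,024 = £486,144
Cap at £845,800: £486,144 is within the cap, no reduction.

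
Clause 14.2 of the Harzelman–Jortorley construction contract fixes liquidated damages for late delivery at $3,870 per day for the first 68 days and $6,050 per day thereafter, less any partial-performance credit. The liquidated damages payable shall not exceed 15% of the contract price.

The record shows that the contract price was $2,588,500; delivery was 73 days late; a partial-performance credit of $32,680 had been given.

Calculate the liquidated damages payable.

First 68 days: 68 × $3,870 = $263,160
Remaining days: (73 − 68) × $6,050 = $30,250
Accrued per-day damages: $263,160 + $30,250 = $293,410
Less partial-performance credit: $293,410 − $32,680 = $260,730
Cap: 15% of $2,588,500 = $388,275
Cap at $388,275: $260,730 is within the cap, no reduction.

$260,730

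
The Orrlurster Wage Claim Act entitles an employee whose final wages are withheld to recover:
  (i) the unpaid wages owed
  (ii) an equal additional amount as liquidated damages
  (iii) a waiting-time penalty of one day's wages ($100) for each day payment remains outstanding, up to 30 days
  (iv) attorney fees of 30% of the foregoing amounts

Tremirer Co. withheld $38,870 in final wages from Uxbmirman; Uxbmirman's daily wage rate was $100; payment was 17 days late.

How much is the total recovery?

Liquidated damages (equal amount): $38,870
Penalty days: min(17, 30) = 17
Waiting-time penalty: 17 × $100 = $1,700
Subtotal: $38,870 + $38,870 + $1,700 = $79,440
Attorney fees: 30% of $79,440 = $23,832
Total award: $79,440 + $23,832 = $103,272

$103,272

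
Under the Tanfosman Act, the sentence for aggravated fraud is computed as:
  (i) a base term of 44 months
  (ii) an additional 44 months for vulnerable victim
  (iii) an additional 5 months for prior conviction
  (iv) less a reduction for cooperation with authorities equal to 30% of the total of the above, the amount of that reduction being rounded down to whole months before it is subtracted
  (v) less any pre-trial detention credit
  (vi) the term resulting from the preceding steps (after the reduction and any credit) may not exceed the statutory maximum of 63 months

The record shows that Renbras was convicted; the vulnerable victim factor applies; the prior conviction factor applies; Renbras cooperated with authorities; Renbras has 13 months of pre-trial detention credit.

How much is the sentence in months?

53 months

Vulnerable victim enhancement: +44 months
Prior conviction enhancement: +5 months
Adjusted term: 44 months + 44 months + 5 months = 93 months
Cooperation with authorities reduction: 30% of 93 months = 27 months (rounded down)
After reduction: 93 − 27 = 66 months
Less pre-trial detention credit: 66 months − 13 months = 53 months
Cap at 63 months: 53 months is within the cap, no reduction.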